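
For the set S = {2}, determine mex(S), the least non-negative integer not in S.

0 is not in the set, so the mex is 0.

0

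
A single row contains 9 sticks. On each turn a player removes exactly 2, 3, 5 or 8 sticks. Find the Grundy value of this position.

Build the Grundy sequence with g(k) = mex{g(k−s) : s ∈ {2, 3, 5, 8}, s ≤ k}:
g(0) = mex{} = 0
g(1) = mex{} = 0
g(2) = mex{0} = 1
g(3) = mex{0} = 1
g(4) = mex{0,1} = 2
g(5) = mex{0,1} = 2
g(6) = mex{0,1,2} = 3
g(7) = mex{1,2} = 0
g(8) = mex{0,1,2,3} = 4
g(9) = mex{0,2,3} = 1
So g(9) = 1.

1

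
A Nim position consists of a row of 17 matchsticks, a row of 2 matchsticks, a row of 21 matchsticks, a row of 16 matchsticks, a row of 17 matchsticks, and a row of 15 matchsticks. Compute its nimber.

Bitwise XOR of the heap sizes:
  10001  (17)
  00010  (2)
  10101  (21)
  10000  (16)
  10001  (17)
  01111  (15)
  -----
  01000  (8)

8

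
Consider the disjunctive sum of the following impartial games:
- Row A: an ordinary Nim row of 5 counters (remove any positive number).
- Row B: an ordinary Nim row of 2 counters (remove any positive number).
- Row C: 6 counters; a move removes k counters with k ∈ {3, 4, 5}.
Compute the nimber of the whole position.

Row A is a plain Nim row of size 5, so its Grundy value is 5.
Row B is a plain Nim row of size 2, so its Grundy value is 2.
Grundy values for row C (subtraction set {3, 4, 5}):
g(0) = mex{} = 0
g(1) = mex{} = 0
g(2) = mex{} = 0
g(3) = mex{0} = 1
g(4) = mex{0} = 1
g(5) = mex{0} = 1
g(6) = mex{0,1} = 2
So g(6) = 2.
The value of a disjunctive sum is the nim-sum of the parts.
Combined value = 5 XOR 2 XOR 2 = 5.

5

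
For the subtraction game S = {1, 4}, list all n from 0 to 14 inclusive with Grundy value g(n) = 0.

Compute g(0), g(1), … for moves {1, 4}:
g(0) = mex{} = 0
g(1) = mex{0} = 1
g(2) = mex{1} = 0
g(3) = mex{0} = 1
g(4) = mex{0,1} = 2
g(5) = mex{1,2} = 0
g(6) = mex{0} = 1
g(7) = mex{1} = 0
g(8) = mex{0,2} = 1
g(9) = mex{0,1} = 2
g(10) = mex{1,2} = 0
g(11) = mex{0} = 1
g(12) = mex{1} = 0
g(13) = mex{0,2} = 1
g(14) = mex{0,1} = 2
The P-positions (g = 0) in 0..14 are 0, 2, 5, 7, 10, 12.

0, 2, 5, 7, 10, 12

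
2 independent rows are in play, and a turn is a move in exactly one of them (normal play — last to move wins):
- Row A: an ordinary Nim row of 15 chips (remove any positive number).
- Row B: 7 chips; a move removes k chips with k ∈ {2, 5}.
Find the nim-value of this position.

Row A is a plain Nim row of size 15, so its Grundy value is 15.
Grundy values for row B (subtraction set {2, 5}):
k:     0  1  2  3  4  5  6  7
g(k):  0  0  1  1  0  2  1  0
So g(7) = 0.
The value of a disjunctive sum is the nim-sum of the parts.
Combined value = 15 XOR 0 = 15.

15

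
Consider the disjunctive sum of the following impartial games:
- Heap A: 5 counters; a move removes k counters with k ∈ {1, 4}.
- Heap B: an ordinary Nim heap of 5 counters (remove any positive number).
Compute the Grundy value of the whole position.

5

Grundy values for heap A (subtraction set {1, 4}):
g(0) = mex{} = 0
g(1) = mex{0} = 1
g(2) = mex{1} = 0
g(3) = mex{0} = 1
g(4) = mex{0,1} = 2
g(5) = mex{1,2} = 0
So g(5) = 0.
Heap B is a plain Nim heap of size 5, so its Grundy value is 5.
By the Sprague-Grundy theorem, the Grundy value of a sum of independent games is the XOR of the component values.
Combined value = 0 XOR 5 = 5.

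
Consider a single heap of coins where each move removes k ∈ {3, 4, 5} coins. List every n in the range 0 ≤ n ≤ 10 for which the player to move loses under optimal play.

0, 1, 2, 8, 9, 10

Compute g(0), g(1), … for moves {3, 4, 5}:
k:     0  1  2  3  4  5  6  7  8  9 10
g(k):  0  0  0  1  1  1  2  2  0  0  0
The P-positions (g = 0) in 0..10 are 0, 1, 2, 8, 9, 10.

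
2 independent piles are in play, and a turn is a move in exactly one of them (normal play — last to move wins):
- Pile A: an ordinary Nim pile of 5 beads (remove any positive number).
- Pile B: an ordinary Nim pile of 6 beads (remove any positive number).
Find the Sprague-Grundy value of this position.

3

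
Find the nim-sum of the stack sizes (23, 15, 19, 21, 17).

15

Compute the nim-sum pairwise:
23 XOR 15 = 24
24 XOR 19 = 11
11 XOR 21 = 30
30 XOR 17 = 15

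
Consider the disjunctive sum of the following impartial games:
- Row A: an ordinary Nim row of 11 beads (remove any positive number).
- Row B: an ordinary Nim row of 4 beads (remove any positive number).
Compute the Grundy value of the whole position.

15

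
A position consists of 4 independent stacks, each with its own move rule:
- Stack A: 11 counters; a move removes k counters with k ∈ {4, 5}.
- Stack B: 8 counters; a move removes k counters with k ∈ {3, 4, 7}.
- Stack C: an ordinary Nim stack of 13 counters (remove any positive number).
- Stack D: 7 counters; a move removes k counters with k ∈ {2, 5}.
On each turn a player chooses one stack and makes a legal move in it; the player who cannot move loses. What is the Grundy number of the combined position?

15

Grundy values for stack A (subtraction set {4, 5}):
k:     0  1  2  3  4  5  6  7  8  9 10 11
g(k):  0  0  0  0  1  1  1  1  2  0  0  0
So g(11) = 0.
Build the Grundy sequence for stack B with g(k) = mex{g(k−s) : s ∈ {3, 4, 7}, s ≤ k}:
g(0) = mex{} = 0
g(1) = mex{} = 0
g(2) = mex{} = 0
g(3) = mex{0} = 1
g(4) = mex{0} = 1
g(5) = mex{0} = 1
g(6) = mex{0,1} = 2
g(7) = mex{0,1} = 2
g(8) = mex{0,1} = 2
So g(8) = 2.
Stack C is a plain Nim stack of size 13, so its Grundy value is 13.
Build the Grundy sequence for stack D with g(k) = mex{g(k−s) : s ∈ {2, 5}, s ≤ k}:
k:     0  1  2  3  4  5  6  7
g(k):  0  0  1  1  0  2  1  0
So g(7) = 0.
The value of a disjunctive sum is the nim-sum of the parts.
Combined value = 0 ⊕ 2 ⊕ 13 ⊕ 0 = 15.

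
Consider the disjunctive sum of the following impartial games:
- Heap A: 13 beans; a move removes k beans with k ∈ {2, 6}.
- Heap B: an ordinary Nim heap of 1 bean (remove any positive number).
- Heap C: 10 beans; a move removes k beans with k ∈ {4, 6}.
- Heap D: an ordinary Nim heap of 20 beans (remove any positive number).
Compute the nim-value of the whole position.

21

Grundy values for heap A (subtraction set {2, 6}):
k:     0  1  2  3  4  5  6  7  8  9 10 11 12 13
g(k):  0  0  1  1  0  0  1  1  0  0  1  1  0  0
So g(13) = 0.
Heap B is a plain Nim heap of size 1, so its Grundy value is 1.
Grundy values for heap C (subtraction set {4, 6}):
k:     0  1  2  3  4  5  6  7  8  9 10
g(k):  0  0  0  0  1  1  1  1  2  2  0
So g(10) = 0.
Heap D is a plain Nim heap of size 20, so its Grundy value is 20.
The value of a disjunctive sum is the nim-sum of the parts.
Combined value = 0 ⊕ 1 ⊕ 0 ⊕ 20 = 21.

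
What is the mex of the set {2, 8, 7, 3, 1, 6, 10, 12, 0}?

4

The values 0, 1, 2, 3 are all present; 4 is the first non-negative integer missing from the set.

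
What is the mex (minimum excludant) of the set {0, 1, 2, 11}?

3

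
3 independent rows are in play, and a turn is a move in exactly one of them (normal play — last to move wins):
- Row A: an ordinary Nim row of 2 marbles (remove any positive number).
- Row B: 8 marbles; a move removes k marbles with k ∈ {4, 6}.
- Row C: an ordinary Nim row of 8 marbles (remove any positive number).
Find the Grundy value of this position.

Row A is a plain Nim row of size 2, so its Grundy value is 2.
Build the Grundy sequence for row B with g(k) = mex{g(k−s) : s ∈ {4, 6}, s ≤ k}:
k:     0  1  2  3  4  5  6  7  8
g(k):  0  0  0  0  1  1  1  1  2
So g(8) = 2.
Row C is a plain Nim row of size 8, so its Grundy value is 8.
The value of a disjunctive sum is the nim-sum of the parts.
Combined value = 2 XOR 2 XOR 8 = 8.

8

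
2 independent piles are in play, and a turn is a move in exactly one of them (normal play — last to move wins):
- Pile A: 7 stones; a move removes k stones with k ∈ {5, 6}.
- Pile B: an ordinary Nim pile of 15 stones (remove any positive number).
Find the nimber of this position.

Build the Grundy sequence for pile A with g(k) = mex{g(k−s) : s ∈ {5, 6}, s ≤ k}:
k:     0  1  2  3  4  5  6  7
g(k):  0  0  0  0  0  1  1  1
So g(7) = 1.
Pile B is a plain Nim pile of size 15, so its Grundy value is 15.
By the Sprague-Grundy theorem, the Grundy value of a sum of independent games is the XOR of the component values.
Combined value = 1 XOR 15 = 14.

14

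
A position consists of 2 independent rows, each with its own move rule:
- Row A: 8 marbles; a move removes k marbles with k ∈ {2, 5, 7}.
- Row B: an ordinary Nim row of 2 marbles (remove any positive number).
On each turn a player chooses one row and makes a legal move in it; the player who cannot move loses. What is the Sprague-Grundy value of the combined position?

Build the Grundy sequence for row A with g(k) = mex{g(k−s) : s ∈ {2, 5, 7}, s ≤ k}:
g(0) = mex{} = 0
g(1) = mex{} = 0
g(2) = mex{0} = 1
g(3) = mex{0} = 1
g(4) = mex{1} = 0
g(5) = mex{0,1} = 2
g(6) = mex{0} = 1
g(7) = mex{0,1,2} = 3
g(8) = mex{0,1} = 2
So g(8) = 2.
Row B is a plain Nim row of size 2, so its Grundy value is 2.
The value of a disjunctive sum is the nim-sum of the parts.
Combined value = 2 ⊕ 2 = 0.

0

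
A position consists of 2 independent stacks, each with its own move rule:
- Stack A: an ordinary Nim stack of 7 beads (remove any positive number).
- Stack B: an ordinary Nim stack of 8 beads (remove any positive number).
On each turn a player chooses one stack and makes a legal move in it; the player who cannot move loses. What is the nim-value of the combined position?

15

Stack A is a plain Nim stack of size 7, so its Grundy value is 7.
Stack B is a plain Nim stack of size 8, so its Grundy value is 8.
The value of a disjunctive sum is the nim-sum of the parts.
Combined value = 7 XOR 8 = 15.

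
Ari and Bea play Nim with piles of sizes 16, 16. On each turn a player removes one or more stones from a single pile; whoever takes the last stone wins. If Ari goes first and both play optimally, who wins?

Bea wins

Write each in binary and XOR column by column:
  10000  (16)
  10000  (16)
  -----
  00000  (0)
The nim-sum is 0, so this is a P-position: the player to move is in a losing position under optimal play; Ari is about to move from it and so loses — Bea wins.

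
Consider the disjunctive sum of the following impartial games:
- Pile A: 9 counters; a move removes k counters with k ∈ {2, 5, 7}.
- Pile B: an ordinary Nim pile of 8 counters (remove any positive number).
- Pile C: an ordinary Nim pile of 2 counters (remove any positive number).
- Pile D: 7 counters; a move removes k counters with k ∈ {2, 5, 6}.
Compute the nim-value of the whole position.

For pile A, compute g(0), g(1), … with moves {2, 5, 7}:
k:     0  1  2  3  4  5  6  7  8  9
g(k):  0  0  1  1  0  2  1  3  2  2
So g(9) = 2.
Pile B is a plain Nim pile of size 8, so its Grundy value is 8.
Pile C is a plain Nim pile of size 2, so its Grundy value is 2.
Build the Grundy sequence for pile D with g(k) = mex{g(k−s) : s ∈ {2, 5, 6}, s ≤ k}:
g(0) = mex{} = 0
g(1) = mex{} = 0
g(2) = mex{0} = 1
g(3) = mex{0} = 1
g(4) = mex{1} = 0
g(5) = mex{0,1} = 2
g(6) = mex{0} = 1
g(7) = mex{0,1,2} = 3
So g(7) = 3.
The value of a disjunctive sum is the nim-sum of the parts.
Combined value = 2 XOR 8 XOR 2 XOR 3 = 11.

11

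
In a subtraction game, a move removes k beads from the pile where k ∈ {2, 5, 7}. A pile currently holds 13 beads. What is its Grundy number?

Build the Grundy sequence with g(k) = mex{g(k−s) : s ∈ {2, 5, 7}, s ≤ k}:
k:     0  1  2  3  4  5  6  7  8  9 10 11 12 13
g(k):  0  0  1  1  0  2  1  3  2  2  0  3  1  0
So g(13) = 0.

0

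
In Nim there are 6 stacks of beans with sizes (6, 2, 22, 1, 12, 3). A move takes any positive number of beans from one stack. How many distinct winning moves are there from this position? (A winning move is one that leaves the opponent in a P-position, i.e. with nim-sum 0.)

Compute the nim-sum pairwise:
6 ^ 2 = 4
4 ^ 22 = 18
18 ^ 1 = 19
19 ^ 12 = 31
31 ^ 3 = 28
The overall nim-sum is X = 28. A stack of size p has a winning move iff p XOR X < p (reduce it to p XOR X).
  6: 6 XOR 28 = 26 ≥ 6 — no move.
  2: 2 XOR 28 = 30 ≥ 2 — no move.
  22: 22 XOR 28 = 10 < 22 — winning move (to 10).
  1: 1 XOR 28 = 29 ≥ 1 — no move.
  12: 12 XOR 28 = 16 ≥ 12 — no move.
  3: 3 XOR 28 = 31 ≥ 3 — no move.
That gives 1 winning move.

1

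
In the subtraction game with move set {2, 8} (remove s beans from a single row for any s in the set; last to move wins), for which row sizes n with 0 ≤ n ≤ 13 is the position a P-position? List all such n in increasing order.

Grundy values for subtraction set {2, 8}:
k:     0  1  2  3  4  5  6  7  8  9 10 11 12 13
g(k):  0  0  1  1  0  0  1  1  2  2  0  0  1  1
The P-positions (g = 0) in 0..13 are 0, 1, 4, 5, 10, 11.

0, 1, 4, 5, 10, 11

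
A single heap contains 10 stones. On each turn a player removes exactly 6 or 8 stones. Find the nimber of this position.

Build the Grundy sequence with g(k) = mex{g(k−s) : s ∈ {6, 8}, s ≤ k}:
g(0) = mex{} = 0
g(1) = mex{} = 0
g(2) = mex{} = 0
g(3) = mex{} = 0
g(4) = mex{} = 0
g(5) = mex{} = 0
g(6) = mex{0} = 1
g(7) = mex{0} = 1
g(8) = mex{0} = 1
g(9) = mex{0} = 1
g(10) = mex{0} = 1
So g(10) = 1.

1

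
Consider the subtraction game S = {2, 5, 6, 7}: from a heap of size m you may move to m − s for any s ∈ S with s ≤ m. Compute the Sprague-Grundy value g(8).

Grundy values for subtraction set {2, 5, 6, 7}:
k:     0  1  2  3  4  5  6  7  8
g(k):  0  0  1  1  0  2  1  3  2
So g(8) = 2.

2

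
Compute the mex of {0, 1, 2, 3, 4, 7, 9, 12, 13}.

5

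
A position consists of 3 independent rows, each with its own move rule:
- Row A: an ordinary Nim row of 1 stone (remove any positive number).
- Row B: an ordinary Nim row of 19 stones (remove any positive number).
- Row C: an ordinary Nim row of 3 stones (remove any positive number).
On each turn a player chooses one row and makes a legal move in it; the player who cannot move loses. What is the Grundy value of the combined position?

17

Row A is a plain Nim row of size 1, so its Grundy value is 1.
Row B is a plain Nim row of size 19, so its Grundy value is 19.
Row C is a plain Nim row of size 3, so its Grundy value is 3.
The value of a disjunctive sum is the nim-sum of the parts.
Combined value = 1 XOR 19 XOR 3 = 17.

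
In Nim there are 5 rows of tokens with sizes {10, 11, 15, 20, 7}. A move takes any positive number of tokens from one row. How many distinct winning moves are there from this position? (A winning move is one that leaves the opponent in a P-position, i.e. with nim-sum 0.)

Bitwise XOR of the heap sizes:
  01010  (10)
  01011  (11)
  01111  (15)
  10100  (20)
  00111  (7)
  -----
  11101  (29)
The overall nim-sum is X = 29. A row of size p has a winning move iff p XOR X < p (reduce it to p XOR X).
  10: 10 XOR 29 = 23 ≥ 10 — no move.
  11: 11 XOR 29 = 22 ≥ 11 — no move.
  15: 15 XOR 29 = 18 ≥ 15 — no move.
  20: 20 XOR 29 = 9 < 20 — winning move (to 9).
  7: 7 XOR 29 = 26 ≥ 7 — no move.
That gives 1 winning move.

1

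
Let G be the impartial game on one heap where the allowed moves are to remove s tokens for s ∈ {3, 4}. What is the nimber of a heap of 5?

1

Compute g(0), g(1), … for moves {3, 4}:
k:     0  1  2  3  4  5
g(k):  0  0  0  1  1  1
So g(5) = 1.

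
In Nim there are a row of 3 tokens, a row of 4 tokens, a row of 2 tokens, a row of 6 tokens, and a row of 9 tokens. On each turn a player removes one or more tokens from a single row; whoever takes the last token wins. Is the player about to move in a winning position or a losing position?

Winning position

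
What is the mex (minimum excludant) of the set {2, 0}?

1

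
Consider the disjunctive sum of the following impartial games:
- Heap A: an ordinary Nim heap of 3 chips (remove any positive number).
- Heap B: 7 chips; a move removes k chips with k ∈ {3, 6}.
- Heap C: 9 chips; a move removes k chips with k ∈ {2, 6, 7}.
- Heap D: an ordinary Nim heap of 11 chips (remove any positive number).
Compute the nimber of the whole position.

Heap A is a plain Nim heap of size 3, so its Grundy value is 3.
Grundy values for heap B (subtraction set {3, 6}):
k:     0  1  2  3  4  5  6  7
g(k):  0  0  0  1  1  1  2  2
So g(7) = 2.
Build the Grundy sequence for heap C with g(k) = mex{g(k−s) : s ∈ {2, 6, 7}, s ≤ k}:
g(0) = mex{} = 0
g(1) = mex{} = 0
g(2) = mex{0} = 1
g(3) = mex{0} = 1
g(4) = mex{1} = 0
g(5) = mex{1} = 0
g(6) = mex{0} = 1
g(7) = mex{0} = 1
g(8) = mex{0,1} = 2
g(9) = mex{1} = 0
So g(9) = 0.
Heap D is a plain Nim heap of size 11, so its Grundy value is 11.
By the Sprague-Grundy theorem, the Grundy value of a sum of independent games is the XOR of the component values.
Combined value = 3 XOR 2 XOR 0 XOR 11 = 10.

10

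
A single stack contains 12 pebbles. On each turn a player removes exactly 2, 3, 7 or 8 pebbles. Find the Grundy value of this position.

Build the Grundy sequence with g(k) = mex{g(k−s) : s ∈ {2, 3, 7, 8}, s ≤ k}:
k:     0  1  2  3  4  5  6  7  8  9 10 11 12
g(k):  0  0  1  1  2  0  0  1  1  2  0  0  1
So g(12) = 1.

1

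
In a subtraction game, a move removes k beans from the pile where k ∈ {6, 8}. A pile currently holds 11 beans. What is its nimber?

Grundy values for subtraction set {6, 8}:
g(0) = mex{} = 0
g(1) = mex{} = 0
g(2) = mex{} = 0
g(3) = mex{} = 0
g(4) = mex{} = 0
g(5) = mex{} = 0
g(6) = mex{0} = 1
g(7) = mex{0} = 1
g(8) = mex{0} = 1
g(9) = mex{0} = 1
g(10) = mex{0} = 1
g(11) = mex{0} = 1
So g(11) = 1.

1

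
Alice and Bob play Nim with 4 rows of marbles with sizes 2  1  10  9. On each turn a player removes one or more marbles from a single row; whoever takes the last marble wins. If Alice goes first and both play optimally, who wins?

Bob wins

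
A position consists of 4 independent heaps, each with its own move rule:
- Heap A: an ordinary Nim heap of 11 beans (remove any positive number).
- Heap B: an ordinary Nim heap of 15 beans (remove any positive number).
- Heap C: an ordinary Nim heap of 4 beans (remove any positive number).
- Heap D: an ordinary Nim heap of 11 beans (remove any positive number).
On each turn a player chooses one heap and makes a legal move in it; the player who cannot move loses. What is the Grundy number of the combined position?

11

Heap A is a plain Nim heap of size 11, so its Grundy value is 11.
Heap B is a plain Nim heap of size 15, so its Grundy value is 15.
Heap C is a plain Nim heap of size 4, so its Grundy value is 4.
Heap D is a plain Nim heap of size 11, so its Grundy value is 11.
The value of a disjunctive sum is the nim-sum of the parts.
Combined value = 11 ⊕ 15 ⊕ 4 ⊕ 11 = 11.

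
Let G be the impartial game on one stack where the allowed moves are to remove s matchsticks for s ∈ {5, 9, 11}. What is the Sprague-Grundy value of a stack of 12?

2

Build the Grundy sequence with g(k) = mex{g(k−s) : s ∈ {5, 9, 11}, s ≤ k}:
k:     0  1  2  3  4  5  6  7  8  9 10 11 12
g(k):  0  0  0  0  0  1  1  1  1  1  2  2  2
So g(12) = 2.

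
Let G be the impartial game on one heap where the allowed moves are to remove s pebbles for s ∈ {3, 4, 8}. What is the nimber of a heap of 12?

0

Build the Grundy sequence with g(k) = mex{g(k−s) : s ∈ {3, 4, 8}, s ≤ k}:
g(0) = mex{} = 0
g(1) = mex{} = 0
g(2) = mex{} = 0
g(3) = mex{0} = 1
g(4) = mex{0} = 1
g(5) = mex{0} = 1
g(6) = mex{0,1} = 2
g(7) = mex{1} = 0
g(8) = mex{0,1} = 2
g(9) = mex{0,1,2} = 3
g(10) = mex{0,2} = 1
g(11) = mex{0,1,2} = 3
g(12) = mex{1,2,3} = 0
So g(12) = 0.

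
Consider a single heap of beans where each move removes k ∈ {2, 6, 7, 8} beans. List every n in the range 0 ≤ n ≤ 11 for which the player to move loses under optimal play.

Grundy values for subtraction set {2, 6, 7, 8}:
k:     0  1  2  3  4  5  6  7  8  9 10 11
g(k):  0  0  1  1  0  0  1  1  2  2  3  3
The P-positions (g = 0) in 0..11 are 0, 1, 4, 5.

0, 1, 4, 5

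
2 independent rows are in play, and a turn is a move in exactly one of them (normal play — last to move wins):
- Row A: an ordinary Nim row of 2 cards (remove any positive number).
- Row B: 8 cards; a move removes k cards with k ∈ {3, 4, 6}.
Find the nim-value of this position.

Row A is a plain Nim row of size 2, so its Grundy value is 2.
For row B, compute g(0), g(1), … with moves {3, 4, 6}:
g(0) = mex{} = 0
g(1) = mex{} = 0
g(2) = mex{} = 0
g(3) = mex{0} = 1
g(4) = mex{0} = 1
g(5) = mex{0} = 1
g(6) = mex{0,1} = 2
g(7) = mex{0,1} = 2
g(8) = mex{0,1} = 2
So g(8) = 2.
By the Sprague-Grundy theorem, the Grundy value of a sum of independent games is the XOR of the component values.
Combined value = 2 ⊕ 2 = 0.

0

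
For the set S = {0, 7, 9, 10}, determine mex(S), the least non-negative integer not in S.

1

0 is in the set but 1 is not, so the mex is 1.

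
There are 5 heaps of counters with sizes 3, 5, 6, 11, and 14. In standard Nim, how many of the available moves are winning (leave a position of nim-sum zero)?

3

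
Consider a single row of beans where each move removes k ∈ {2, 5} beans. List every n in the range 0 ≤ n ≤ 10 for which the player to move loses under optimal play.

0, 1, 4, 7, 8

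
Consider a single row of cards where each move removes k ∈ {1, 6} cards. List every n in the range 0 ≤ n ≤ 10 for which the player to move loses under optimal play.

Compute g(0), g(1), … for moves {1, 6}:
k:     0  1  2  3  4  5  6  7  8  9 10
g(k):  0  1  0  1  0  1  2  0  1  0  1
The P-positions (g = 0) in 0..10 are 0, 2, 4, 7, 9.

0, 2, 4, 7, 9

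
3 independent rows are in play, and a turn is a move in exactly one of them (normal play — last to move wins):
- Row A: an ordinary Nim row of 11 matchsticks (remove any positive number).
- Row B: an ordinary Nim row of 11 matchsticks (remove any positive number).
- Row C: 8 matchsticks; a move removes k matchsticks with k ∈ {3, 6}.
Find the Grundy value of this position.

Row A is a plain Nim row of size 11, so its Grundy value is 11.
Row B is a plain Nim row of size 11, so its Grundy value is 11.
For row C, compute g(0), g(1), … with moves {3, 6}:
k:     0  1  2  3  4  5  6  7  8
g(k):  0  0  0  1  1  1  2  2  2
So g(8) = 2.
By the Sprague-Grundy theorem, the Grundy value of a sum of independent games is the XOR of the component values.
Combined value = 11 ⊕ 11 ⊕ 2 = 2.

2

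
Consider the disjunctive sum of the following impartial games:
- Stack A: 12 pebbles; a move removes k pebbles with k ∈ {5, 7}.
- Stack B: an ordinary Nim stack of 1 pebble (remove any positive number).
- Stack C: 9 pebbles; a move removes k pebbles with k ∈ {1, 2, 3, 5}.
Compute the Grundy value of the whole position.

0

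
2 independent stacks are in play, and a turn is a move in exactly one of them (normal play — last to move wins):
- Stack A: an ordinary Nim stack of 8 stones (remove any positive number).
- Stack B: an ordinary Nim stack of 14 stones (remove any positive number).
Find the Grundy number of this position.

6

Stack A is a plain Nim stack of size 8, so its Grundy value is 8.
Stack B is a plain Nim stack of size 14, so its Grundy value is 14.
The value of a disjunctive sum is the nim-sum of the parts.
Combined value = 8 ⊕ 14 = 6.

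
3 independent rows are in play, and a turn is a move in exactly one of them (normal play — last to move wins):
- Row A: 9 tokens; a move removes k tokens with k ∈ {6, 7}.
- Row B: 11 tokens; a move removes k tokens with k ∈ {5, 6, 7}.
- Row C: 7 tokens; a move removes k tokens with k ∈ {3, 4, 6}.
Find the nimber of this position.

Grundy values for row A (subtraction set {6, 7}):
g(0) = mex{} = 0
g(1) = mex{} = 0
g(2) = mex{} = 0
g(3) = mex{} = 0
g(4) = mex{} = 0
g(5) = mex{} = 0
g(6) = mex{0} = 1
g(7) = mex{0} = 1
g(8) = mex{0} = 1
g(9) = mex{0} = 1
So g(9) = 1.
For row B, compute g(0), g(1), … with moves {5, 6, 7}:
g(0) = mex{} = 0
g(1) = mex{} = 0
g(2) = mex{} = 0
g(3) = mex{} = 0
g(4) = mex{} = 0
g(5) = mex{0} = 1
g(6) = mex{0} = 1
g(7) = mex{0} = 1
g(8) = mex{0} = 1
g(9) = mex{0} = 1
g(10) = mex{0,1} = 2
g(11) = mex{0,1} = 2
So g(11) = 2.
Build the Grundy sequence for row C with g(k) = mex{g(k−s) : s ∈ {3, 4, 6}, s ≤ k}:
k:     0  1  2  3  4  5  6  7
g(k):  0  0  0  1  1  1  2  2
So g(7) = 2.
By the Sprague-Grundy theorem, the Grundy value of a sum of independent games is the XOR of the component values.
Combined value = 1 XOR 2 XOR 2 = 1.

1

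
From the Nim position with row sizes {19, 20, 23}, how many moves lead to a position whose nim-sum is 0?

Bitwise XOR of the heap sizes:
  10011  (19)
  10100  (20)
  10111  (23)
  -----
  10000  (16)
The overall nim-sum is X = 16. A row of size p has a winning move iff p XOR X < p (reduce it to p XOR X).
  19: 19 XOR 16 = 3 < 19 — winning move (to 3).
  20: 20 XOR 16 = 4 < 20 — winning move (to 4).
  23: 23 XOR 16 = 7 < 23 — winning move (to 7).
That gives 3 winning moves.

3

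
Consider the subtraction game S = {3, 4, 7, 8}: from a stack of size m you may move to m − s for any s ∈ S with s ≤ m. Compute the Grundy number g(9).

3

Compute g(0), g(1), … for moves {3, 4, 7, 8}:
k:     0  1  2  3  4  5  6  7  8  9
g(k):  0  0  0  1  1  1  2  2  2  3
So g(9) = 3.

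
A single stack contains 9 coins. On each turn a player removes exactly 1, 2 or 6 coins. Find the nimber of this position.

Compute g(0), g(1), … for moves {1, 2, 6}:
k:     0  1  2  3  4  5  6  7  8  9
g(k):  0  1  2  0  1  2  3  0  1  2
So g(9) = 2.

2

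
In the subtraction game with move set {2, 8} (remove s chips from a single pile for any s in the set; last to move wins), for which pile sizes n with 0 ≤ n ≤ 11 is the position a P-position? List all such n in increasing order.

Grundy values for subtraction set {2, 8}:
k:     0  1  2  3  4  5  6  7  8  9 10 11
g(k):  0  0  1  1  0  0  1  1  2  2  0  0
The P-positions (g = 0) in 0..11 are 0, 1, 4, 5, 10, 11.

0, 1, 4, 5, 10, 11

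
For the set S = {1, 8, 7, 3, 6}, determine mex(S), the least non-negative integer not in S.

0 is not in the set, so the mex is 0.

0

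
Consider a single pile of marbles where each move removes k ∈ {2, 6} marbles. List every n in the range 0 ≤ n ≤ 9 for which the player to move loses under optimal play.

Compute g(0), g(1), … for moves {2, 6}:
g(0) = mex{} = 0
g(1) = mex{} = 0
g(2) = mex{0} = 1
g(3) = mex{0} = 1
g(4) = mex{1} = 0
g(5) = mex{1} = 0
g(6) = mex{0} = 1
g(7) = mex{0} = 1
g(8) = mex{1} = 0
g(9) = mex{1} = 0
The P-positions (g = 0) in 0..9 are 0, 1, 4, 5, 8, 9.

0, 1, 4, 5, 8, 9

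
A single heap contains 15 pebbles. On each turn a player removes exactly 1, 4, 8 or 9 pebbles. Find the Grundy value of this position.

3

Build the Grundy sequence with g(k) = mex{g(k−s) : s ∈ {1, 4, 8, 9}, s ≤ k}:
k:     0  1  2  3  4  5  6  7  8  9 10 11 12 13 14 15
g(k):  0  1  0  1  2  0  1  0  1  2  3  2  0  1  2  3
So g(15) = 3.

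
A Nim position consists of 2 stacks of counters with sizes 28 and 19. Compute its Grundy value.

Nim-sum: 28 XOR 19 = 15.

15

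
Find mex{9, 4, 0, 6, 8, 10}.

1

0 is in the set but 1 is not, so the mex is 1.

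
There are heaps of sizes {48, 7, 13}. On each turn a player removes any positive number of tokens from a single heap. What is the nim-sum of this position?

58

In binary:
  110000  (48)
  000111  (7)
  001101  (13)
  ------
  111010  (58)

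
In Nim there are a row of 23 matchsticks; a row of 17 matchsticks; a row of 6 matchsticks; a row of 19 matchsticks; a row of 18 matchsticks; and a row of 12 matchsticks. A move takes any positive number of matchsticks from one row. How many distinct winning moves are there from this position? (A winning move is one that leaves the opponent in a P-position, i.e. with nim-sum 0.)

1

Write each in binary and XOR column by column:
  10111  (23)
  10001  (17)
  00110  (6)
  10011  (19)
  10010  (18)
  01100  (12)
  -----
  01101  (13)
The overall nim-sum is X = 13. A row of size p has a winning move iff p XOR X < p (reduce it to p XOR X).
  23: 23 XOR 13 = 26 ≥ 23 — no move.
  17: 17 XOR 13 = 28 ≥ 17 — no move.
  6: 6 XOR 13 = 11 ≥ 6 — no move.
  19: 19 XOR 13 = 30 ≥ 19 — no move.
  18: 18 XOR 13 = 31 ≥ 18 — no move.
  12: 12 XOR 13 = 1 < 12 — winning move (to 1).
That gives 1 winning move.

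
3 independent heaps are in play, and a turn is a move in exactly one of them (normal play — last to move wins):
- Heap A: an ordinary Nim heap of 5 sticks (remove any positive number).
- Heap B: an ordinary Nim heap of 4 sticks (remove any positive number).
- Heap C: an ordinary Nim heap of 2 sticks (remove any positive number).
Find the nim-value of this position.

Heap A is a plain Nim heap of size 5, so its Grundy value is 5.
Heap B is a plain Nim heap of size 4, so its Grundy value is 4.
Heap C is a plain Nim heap of size 2, so its Grundy value is 2.
By the Sprague-Grundy theorem, the Grundy value of a sum of independent games is the XOR of the component values.
Combined value = 5 XOR 4 XOR 2 = 3.

3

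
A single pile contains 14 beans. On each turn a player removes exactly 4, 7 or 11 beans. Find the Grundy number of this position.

3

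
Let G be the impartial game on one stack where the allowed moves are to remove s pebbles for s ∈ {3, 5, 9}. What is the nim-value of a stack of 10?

3

Grundy values for subtraction set {3, 5, 9}:
k:     0  1  2  3  4  5  6  7  8  9 10
g(k):  0  0  0  1  1  1  2  2  0  3  3
So g(10) = 3.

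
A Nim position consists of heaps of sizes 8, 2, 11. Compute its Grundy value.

1

Nim-sum: 8 ⊕ 2 ⊕ 11 = 1.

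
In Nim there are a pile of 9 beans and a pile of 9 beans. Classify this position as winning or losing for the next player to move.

Losing position

Nim-sum: 9 XOR 9 = 0.
The nim-sum is 0, so this is a P-position: the player to move is in a losing position under optimal play.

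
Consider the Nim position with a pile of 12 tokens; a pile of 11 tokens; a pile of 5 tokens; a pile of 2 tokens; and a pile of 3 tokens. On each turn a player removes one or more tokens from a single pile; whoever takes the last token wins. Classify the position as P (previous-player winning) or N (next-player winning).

N-position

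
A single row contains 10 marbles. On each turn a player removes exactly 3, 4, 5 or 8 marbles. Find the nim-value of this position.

3

Build the Grundy sequence with g(k) = mex{g(k−s) : s ∈ {3, 4, 5, 8}, s ≤ k}:
g(0) = mex{} = 0
g(1) = mex{} = 0
g(2) = mex{} = 0
g(3) = mex{0} = 1
g(4) = mex{0} = 1
g(5) = mex{0} = 1
g(6) = mex{0,1} = 2
g(7) = mex{0,1} = 2
g(8) = mex{0,1} = 2
g(9) = mex{0,1,2} = 3
g(10) = mex{0,1,2} = 3
So g(10) = 3.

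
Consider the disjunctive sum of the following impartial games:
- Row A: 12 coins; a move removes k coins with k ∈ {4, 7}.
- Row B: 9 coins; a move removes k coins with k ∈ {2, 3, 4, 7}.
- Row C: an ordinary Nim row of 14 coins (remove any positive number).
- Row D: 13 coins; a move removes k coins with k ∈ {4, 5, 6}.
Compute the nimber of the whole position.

10

Build the Grundy sequence for row A with g(k) = mex{g(k−s) : s ∈ {4, 7}, s ≤ k}:
g(0) = mex{} = 0
g(1) = mex{} = 0
g(2) = mex{} = 0
g(3) = mex{} = 0
g(4) = mex{0} = 1
g(5) = mex{0} = 1
g(6) = mex{0} = 1
g(7) = mex{0} = 1
g(8) = mex{0,1} = 2
g(9) = mex{0,1} = 2
g(10) = mex{0,1} = 2
g(11) = mex{1} = 0
g(12) = mex{1,2} = 0
So g(12) = 0.
Build the Grundy sequence for row B with g(k) = mex{g(k−s) : s ∈ {2, 3, 4, 7}, s ≤ k}:
g(0) = mex{} = 0
g(1) = mex{} = 0
g(2) = mex{0} = 1
g(3) = mex{0} = 1
g(4) = mex{0,1} = 2
g(5) = mex{0,1} = 2
g(6) = mex{1,2} = 0
g(7) = mex{0,1,2} = 3
g(8) = mex{0,2} = 1
g(9) = mex{0,1,2,3} = 4
So g(9) = 4.
Row C is a plain Nim row of size 14, so its Grundy value is 14.
Build the Grundy sequence for row D with g(k) = mex{g(k−s) : s ∈ {4, 5, 6}, s ≤ k}:
k:     0  1  2  3  4  5  6  7  8  9 10 11 12 13
g(k):  0  0  0  0  1  1  1  1  2  2  0  0  0  0
So g(13) = 0.
By the Sprague-Grundy theorem, the Grundy value of a sum of independent games is the XOR of the component values.
Combined value = 0 ⊕ 4 ⊕ 14 ⊕ 0 = 10.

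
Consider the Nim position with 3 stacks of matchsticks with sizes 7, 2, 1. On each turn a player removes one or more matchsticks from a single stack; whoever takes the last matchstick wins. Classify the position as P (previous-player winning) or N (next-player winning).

Nim-sum: 7 ⊕ 2 ⊕ 1 = 4.
The nim-sum is 4 ≠ 0, so this is an N-position: the player to move can win.

N-position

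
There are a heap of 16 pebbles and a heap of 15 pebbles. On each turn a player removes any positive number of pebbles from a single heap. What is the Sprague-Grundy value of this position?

31

Compute the nim-sum pairwise:
16 ^ 15 = 31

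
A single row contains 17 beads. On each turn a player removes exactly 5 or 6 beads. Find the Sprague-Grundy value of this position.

1

Compute g(0), g(1), … for moves {5, 6}:
k:     0  1  2  3  4  5  6  7  8  9 10 11 12 13 14 15 16 17
g(k):  0  0  0  0  0  1  1  1  1  1  2  0  0  0  0  0  1  1
So g(17) = 1.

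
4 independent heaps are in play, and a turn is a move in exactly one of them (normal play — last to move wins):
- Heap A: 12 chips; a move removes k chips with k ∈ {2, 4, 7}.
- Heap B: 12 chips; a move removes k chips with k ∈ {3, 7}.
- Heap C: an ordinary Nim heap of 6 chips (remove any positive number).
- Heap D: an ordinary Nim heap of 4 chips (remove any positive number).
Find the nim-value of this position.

2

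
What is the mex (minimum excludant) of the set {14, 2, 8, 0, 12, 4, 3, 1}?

5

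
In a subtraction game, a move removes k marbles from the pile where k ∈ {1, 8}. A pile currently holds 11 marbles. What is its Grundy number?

0

Build the Grundy sequence with g(k) = mex{g(k−s) : s ∈ {1, 8}, s ≤ k}:
g(0) = mex{} = 0
g(1) = mex{0} = 1
g(2) = mex{1} = 0
g(3) = mex{0} = 1
g(4) = mex{1} = 0
g(5) = mex{0} = 1
g(6) = mex{1} = 0
g(7) = mex{0} = 1
g(8) = mex{0,1} = 2
g(9) = mex{1,2} = 0
g(10) = mex{0} = 1
g(11) = mex{1} = 0
So g(11) = 0.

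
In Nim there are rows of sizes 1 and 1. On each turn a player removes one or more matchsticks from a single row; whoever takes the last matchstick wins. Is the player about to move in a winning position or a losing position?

Nim-sum: 1 ^ 1 = 0.
The nim-sum is 0, so this is a P-position: the player to move is in a losing position under optimal play.

Losing position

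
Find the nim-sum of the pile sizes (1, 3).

Compute the nim-sum pairwise:
1 ^ 3 = 2

2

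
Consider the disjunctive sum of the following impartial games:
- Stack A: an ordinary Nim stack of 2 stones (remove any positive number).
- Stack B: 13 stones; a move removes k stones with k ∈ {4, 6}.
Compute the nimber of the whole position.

Stack A is a plain Nim stack of size 2, so its Grundy value is 2.
For stack B, compute g(0), g(1), … with moves {4, 6}:
g(0) = mex{} = 0
g(1) = mex{} = 0
g(2) = mex{} = 0
g(3) = mex{} = 0
g(4) = mex{0} = 1
g(5) = mex{0} = 1
g(6) = mex{0} = 1
g(7) = mex{0} = 1
g(8) = mex{0,1} = 2
g(9) = mex{0,1} = 2
g(10) = mex{1} = 0
g(11) = mex{1} = 0
g(12) = mex{1,2} = 0
g(13) = mex{1,2} = 0
So g(13) = 0.
The value of a disjunctive sum is the nim-sum of the parts.
Combined value = 2 ⊕ 0 = 2.

2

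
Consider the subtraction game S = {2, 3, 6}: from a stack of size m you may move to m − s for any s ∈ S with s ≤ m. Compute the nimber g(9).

0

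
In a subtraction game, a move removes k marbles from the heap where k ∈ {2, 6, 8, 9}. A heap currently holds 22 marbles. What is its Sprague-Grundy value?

1

Grundy values for subtraction set {2, 6, 8, 9}:
k:     0  1  2  3  4  5  6  7  8  9 10 11 12 13 14 15 16 17 18 19 20 21 22
g(k):  0  0  1  1  0  0  1  1  2  2  3  3  2  2  3  0  0  1  1  0  0  1  1
So g(22) = 1.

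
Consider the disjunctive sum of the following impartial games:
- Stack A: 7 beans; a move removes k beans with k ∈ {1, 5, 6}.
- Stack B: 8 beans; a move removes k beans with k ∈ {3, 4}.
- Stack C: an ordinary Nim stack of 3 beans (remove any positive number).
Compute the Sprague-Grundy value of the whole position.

0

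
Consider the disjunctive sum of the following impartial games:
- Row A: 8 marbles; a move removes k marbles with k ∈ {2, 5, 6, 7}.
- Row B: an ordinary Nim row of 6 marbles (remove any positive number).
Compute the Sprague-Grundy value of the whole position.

Grundy values for row A (subtraction set {2, 5, 6, 7}):
g(0) = mex{} = 0
g(1) = mex{} = 0
g(2) = mex{0} = 1
g(3) = mex{0} = 1
g(4) = mex{1} = 0
g(5) = mex{0,1} = 2
g(6) = mex{0} = 1
g(7) = mex{0,1,2} = 3
g(8) = mex{0,1} = 2
So g(8) = 2.
Row B is a plain Nim row of size 6, so its Grundy value is 6.
The value of a disjunctive sum is the nim-sum of the parts.
Combined value = 2 XOR 6 = 4.

4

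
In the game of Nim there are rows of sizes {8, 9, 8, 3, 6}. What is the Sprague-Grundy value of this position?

Nim-sum: 8 ^ 9 ^ 8 ^ 3 ^ 6 = 12.

12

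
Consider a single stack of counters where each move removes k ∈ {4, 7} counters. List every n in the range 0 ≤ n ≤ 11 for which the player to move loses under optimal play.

0, 1, 2, 3, 11

Build the Grundy sequence with g(k) = mex{g(k−s) : s ∈ {4, 7}, s ≤ k}:
g(0) = mex{} = 0
g(1) = mex{} = 0
g(2) = mex{} = 0
g(3) = mex{} = 0
g(4) = mex{0} = 1
g(5) = mex{0} = 1
g(6) = mex{0} = 1
g(7) = mex{0} = 1
g(8) = mex{0,1} = 2
g(9) = mex{0,1} = 2
g(10) = mex{0,1} = 2
g(11) = mex{1} = 0
The P-positions (g = 0) in 0..11 are 0, 1, 2, 3, 11.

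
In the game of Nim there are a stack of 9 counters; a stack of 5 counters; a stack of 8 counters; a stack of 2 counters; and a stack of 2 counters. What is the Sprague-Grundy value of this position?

Compute the nim-sum pairwise:
9 ^ 5 = 12
12 ^ 8 = 4
4 ^ 2 = 6
6 ^ 2 = 4

4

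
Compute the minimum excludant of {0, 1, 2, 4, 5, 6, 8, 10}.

The values 0, 1, 2 are all present; 3 is the first non-negative integer missing from the set.

3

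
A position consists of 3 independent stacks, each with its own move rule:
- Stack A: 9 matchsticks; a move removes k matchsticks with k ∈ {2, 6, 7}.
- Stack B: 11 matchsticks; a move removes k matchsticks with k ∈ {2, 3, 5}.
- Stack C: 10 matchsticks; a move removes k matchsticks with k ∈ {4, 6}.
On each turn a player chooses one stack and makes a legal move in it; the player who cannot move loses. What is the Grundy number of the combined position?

2

For stack A, compute g(0), g(1), … with moves {2, 6, 7}:
k:     0  1  2  3  4  5  6  7  8  9
g(k):  0  0  1  1  0  0  1  1  2  0
So g(9) = 0.
Grundy values for stack B (subtraction set {2, 3, 5}):
g(0) = mex{} = 0
g(1) = mex{} = 0
g(2) = mex{0} = 1
g(3) = mex{0} = 1
g(4) = mex{0,1} = 2
g(5) = mex{0,1} = 2
g(6) = mex{0,1,2} = 3
g(7) = mex{1,2} = 0
g(8) = mex{1,2,3} = 0
g(9) = mex{0,2,3} = 1
g(10) = mex{0,2} = 1
g(11) = mex{0,1,3} = 2
So g(11) = 2.
Grundy values for stack C (subtraction set {4, 6}):
k:     0  1  2  3  4  5  6  7  8  9 10
g(k):  0  0  0  0  1  1  1  1  2  2  0
So g(10) = 0.
The value of a disjunctive sum is the nim-sum of the parts.
Combined value = 0 ⊕ 2 ⊕ 0 = 2.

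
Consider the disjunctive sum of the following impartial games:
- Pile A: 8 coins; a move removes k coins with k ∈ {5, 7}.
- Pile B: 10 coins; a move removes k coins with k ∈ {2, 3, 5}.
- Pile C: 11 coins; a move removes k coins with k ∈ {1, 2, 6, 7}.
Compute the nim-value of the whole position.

0

Grundy values for pile A (subtraction set {5, 7}):
k:     0  1  2  3  4  5  6  7  8
g(k):  0  0  0  0  0  1  1  1  1
So g(8) = 1.
Build the Grundy sequence for pile B with g(k) = mex{g(k−s) : s ∈ {2, 3, 5}, s ≤ k}:
g(0) = mex{} = 0
g(1) = mex{} = 0
g(2) = mex{0} = 1
g(3) = mex{0} = 1
g(4) = mex{0,1} = 2
g(5) = mex{0,1} = 2
g(6) = mex{0,1,2} = 3
g(7) = mex{1,2} = 0
g(8) = mex{1,2,3} = 0
g(9) = mex{0,2,3} = 1
g(10) = mex{0,2} = 1
So g(10) = 1.
Build the Grundy sequence for pile C with g(k) = mex{g(k−s) : s ∈ {1, 2, 6, 7}, s ≤ k}:
g(0) = mex{} = 0
g(1) = mex{0} = 1
g(2) = mex{0,1} = 2
g(3) = mex{1,2} = 0
g(4) = mex{0,2} = 1
g(5) = mex{0,1} = 2
g(6) = mex{0,1,2} = 3
g(7) = mex{0,1,2,3} = 4
g(8) = mex{1,2,3,4} = 0
g(9) = mex{0,2,4} = 1
g(10) = mex{0,1} = 2
g(11) = mex{1,2} = 0
So g(11) = 0.
By the Sprague-Grundy theorem, the Grundy value of a sum of independent games is the XOR of the component values.
Combined value = 1 XOR 1 XOR 0 = 0.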